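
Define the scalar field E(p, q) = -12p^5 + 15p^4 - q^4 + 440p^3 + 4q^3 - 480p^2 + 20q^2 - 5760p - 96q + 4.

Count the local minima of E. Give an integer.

E separates as a function of p plus a function of q, so ∇E=0 decouples.
∂E/∂p = -60(p - 4)(p - 3)(p + 2)(p + 4) = 0 at p ∈ {-4, -2, 3, 4}; ∂E/∂q = -4(q - 4)(q - 2)(q + 3) = 0 at q ∈ {-3, 2, 4}.
The Hessian is diagonal: diag(E_pp, E_qq). Second derivatives: E_pp(-4)=6720, E_pp(-2)=-3600, E_pp(3)=2100, E_pp(4)=-2880; E_qq(-3)=-140, E_qq(2)=40, E_qq(4)=-56.
Local minima occur where both diagonal entries positive: (-4, 2), (3, 2). Count: 2.

2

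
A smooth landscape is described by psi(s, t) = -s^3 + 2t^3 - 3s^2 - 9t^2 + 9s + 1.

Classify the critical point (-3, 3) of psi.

local minimum

The mixed partial ∂²psi/∂s∂t is 0, so the Hessian at any point is diag(psi_ss, psi_tt) = diag(-6(s + 1), 6(2t - 3)).
At (-3, 3): H = diag(12, 18).
Both eigenvalues are positive, so H is positive definite: a local minimum.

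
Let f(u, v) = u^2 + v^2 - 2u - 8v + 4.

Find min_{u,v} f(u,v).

-13

f(u,v) separates as P(u) + Q(v) + 4, so its minimum is min P + min Q + 4.
P'(u) = 2u - 2 vanishes at u ∈ {1}; Q'(v) = 2v - 8 vanishes at v ∈ {4}.
Local minima of P (where P''>0): P(1)=-1. Local minima of Q: Q(4)=-16.
So the global minimum of f is P(1) + Q(4) + 4 = -1 − 16 + 4 = -13, attained at (1, 4).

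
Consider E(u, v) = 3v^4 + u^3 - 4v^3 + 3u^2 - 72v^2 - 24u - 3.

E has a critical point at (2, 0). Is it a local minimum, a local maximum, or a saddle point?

The mixed partial ∂²E/∂u∂v is 0, so the Hessian at any point is diag(E_uu, E_vv) = diag(6(u + 1), 12(3v^2 - 2v - 12)).
At (2, 0): H = diag(18, -144).
The eigenvalues have opposite signs, so H is indefinite: a saddle point.

saddle point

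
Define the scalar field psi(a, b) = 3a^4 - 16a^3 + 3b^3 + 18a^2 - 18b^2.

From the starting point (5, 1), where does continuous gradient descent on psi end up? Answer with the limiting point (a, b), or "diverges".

(3, 4)

psi is separable, so gradient descent decouples: a follows -∂psi/∂a, b follows -∂psi/∂b.
∂psi/∂a = 12a(a - 3)(a - 1); at a=5 this is 480, so a decreases.
∂psi/∂b = 9b(b - 4); at b=1 this is -27, so b increases.
a converges to its nearest critical value 3 (a local min of the a-part); b converges to 4. The iterate converges to (3, 4).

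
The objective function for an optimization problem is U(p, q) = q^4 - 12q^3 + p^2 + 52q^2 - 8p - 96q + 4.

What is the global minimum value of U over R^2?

-76

U(p,q) separates as A(p) + B(q) + 4, so its minimum is min A + min B + 4.
A'(p) = 2p - 8 vanishes at p ∈ {4}; B'(q) = 4(q - 4)(q - 3)(q - 2) vanishes at q ∈ {2, 3, 4}.
Local minima of A (where A''>0): A(4)=-16. Local minima of B: B(2)=-64, B(4)=-64.
So the global minimum of U is A(4) + B(2) + 4 = -16 − 64 + 4 = -76, attained at (4, 2).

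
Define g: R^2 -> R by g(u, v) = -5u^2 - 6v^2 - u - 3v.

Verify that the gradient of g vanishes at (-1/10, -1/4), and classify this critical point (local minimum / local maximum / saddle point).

local maximum

∇g = (-10u - 1, -12v - 3); substituting (-1/10, -1/4) gives ∇g = (0, 0), so (-1/10, -1/4) is indeed a critical point.
The Hessian of g is constant: H = [[-10, 0], [0, -12]].
det(H) = (-10)·(-12) − 0² = 120.
det(H) > 0 and tr(H) = -22 < 0, so H is negative definite and the point is a local maximum.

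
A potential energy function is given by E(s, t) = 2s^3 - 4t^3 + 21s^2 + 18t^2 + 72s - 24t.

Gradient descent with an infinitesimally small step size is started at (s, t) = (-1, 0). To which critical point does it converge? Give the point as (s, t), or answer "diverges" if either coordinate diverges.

E is separable, so gradient descent decouples: s follows -∂E/∂s, t follows -∂E/∂t.
∂E/∂s = 6(s + 3)(s + 4); at s=-1 this is 36, so s decreases.
∂E/∂t = -12(t - 2)(t - 1); at t=0 this is -24, so t increases.
s converges to its nearest critical value -3 (a local min of the s-part); t converges to 1. The iterate converges to (-3, 1).

(-3, 1)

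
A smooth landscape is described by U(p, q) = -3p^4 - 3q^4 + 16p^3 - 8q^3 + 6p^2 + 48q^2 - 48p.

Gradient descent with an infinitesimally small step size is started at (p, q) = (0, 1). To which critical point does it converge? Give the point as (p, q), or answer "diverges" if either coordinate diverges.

U is separable, so gradient descent decouples: p follows -∂U/∂p, q follows -∂U/∂q.
∂U/∂p = -12(p - 4)(p - 1)(p + 1); at p=0 this is -48, so p increases.
∂U/∂q = -12q(q - 2)(q + 4); at q=1 this is 60, so q decreases.
p converges to its nearest critical value 1 (a local min of the p-part); q converges to 0. The iterate converges to (1, 0).

(1, 0)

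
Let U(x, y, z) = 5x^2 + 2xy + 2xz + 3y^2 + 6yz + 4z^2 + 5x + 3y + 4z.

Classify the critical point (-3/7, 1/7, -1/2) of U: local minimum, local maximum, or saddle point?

The Hessian is constant: H = [[10, 2, 2], [2, 6, 6], [2, 6, 8]].
Leading principal minors: Δ₁ = 10, Δ₂ = 56, Δ₃ = 112.
All leading minors are positive, so H is positive definite: a local minimum.

local minimum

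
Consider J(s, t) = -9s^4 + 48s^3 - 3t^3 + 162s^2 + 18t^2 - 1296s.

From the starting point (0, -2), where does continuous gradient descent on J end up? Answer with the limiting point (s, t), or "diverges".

J is separable, so gradient descent decouples: s follows -∂J/∂s, t follows -∂J/∂t.
∂J/∂s = -36(s - 4)(s - 3)(s + 3); at s=0 this is -1296, so s increases.
∂J/∂t = -9t(t - 4); at t=-2 this is -108, so t increases.
s converges to its nearest critical value 3 (a local min of the s-part); t converges to 0. The iterate converges to (3, 0).

(3, 0)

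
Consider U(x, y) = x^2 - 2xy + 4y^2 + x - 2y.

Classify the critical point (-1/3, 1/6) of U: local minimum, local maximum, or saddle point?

local minimum

The Hessian of U is constant: H = [[2, -2], [-2, 8]].
det(H) = 2·8 − (-2)² = 12.
det(H) > 0 and tr(H) = 10 > 0, so H is positive definite and the point is a local minimum.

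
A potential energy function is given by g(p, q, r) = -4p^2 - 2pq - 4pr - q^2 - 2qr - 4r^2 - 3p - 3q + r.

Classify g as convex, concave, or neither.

g is quadratic, so its Hessian is the constant matrix H = [[-8, -2, -4], [-2, -2, -2], [-4, -2, -8]].
Leading principal minors: -8, 12, -64.
Signs alternate −, +, − ⇒ H ≺ 0 ⇒ concave.

concave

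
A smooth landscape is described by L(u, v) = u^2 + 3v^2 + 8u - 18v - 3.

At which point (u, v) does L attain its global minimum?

(-4, 3)

L(u,v) separates as P(u) + Q(v) − 3, so its minimum is min P + min Q − 3.
P'(u) = 2u + 8 vanishes at u ∈ {-4}; Q'(v) = 6v - 18 vanishes at v ∈ {3}.
Local minima of P (where P''>0): P(-4)=-16. Local minima of Q: Q(3)=-27.
So the global minimum of L is P(-4) + Q(3) − 3 = -16 − 27 − 3 = -46, attained at (-4, 3).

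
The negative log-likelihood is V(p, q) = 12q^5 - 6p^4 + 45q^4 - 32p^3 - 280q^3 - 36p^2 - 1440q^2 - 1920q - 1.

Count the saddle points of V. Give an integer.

V separates as a function of p plus a function of q, so ∇V=0 decouples.
∂V/∂p = -24p(p + 1)(p + 3) = 0 at p ∈ {-3, -1, 0}; ∂V/∂q = 60(q - 4)(q + 1)(q + 2)(q + 4) = 0 at q ∈ {-4, -2, -1, 4}.
The Hessian is diagonal: diag(V_pp, V_qq). Second derivatives: V_pp(-3)=-144, V_pp(-1)=48, V_pp(0)=-72; V_qq(-4)=-2880, V_qq(-2)=720, V_qq(-1)=-900, V_qq(4)=14400.
Saddle points occur where the two diagonal entries have opposite signs: (-3, -2), (-3, 4), (-1, -4), (-1, -1), (0, -2), (0, 4). Count: 6.

6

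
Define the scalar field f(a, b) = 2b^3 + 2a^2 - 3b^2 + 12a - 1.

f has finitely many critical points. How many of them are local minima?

1

f separates as a function of a plus a function of b, so ∇f=0 decouples.
∂f/∂a = 4(a + 3) = 0 at a ∈ {-3}; ∂f/∂b = 6b(b - 1) = 0 at b ∈ {0, 1}.
The Hessian is diagonal: diag(f_aa, f_bb). Second derivatives: f_aa(-3)=4; f_bb(0)=-6, f_bb(1)=6.
Local minima occur where both diagonal entries positive: (-3, 1). Count: 1.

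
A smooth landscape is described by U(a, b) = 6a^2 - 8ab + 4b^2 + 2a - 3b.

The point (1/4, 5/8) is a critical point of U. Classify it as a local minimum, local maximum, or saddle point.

local minimum

The Hessian of U is constant: H = [[12, -8], [-8, 8]].
det(H) = 12·8 − (-8)² = 32.
det(H) > 0 and tr(H) = 20 > 0, so H is positive definite and the point is a local minimum.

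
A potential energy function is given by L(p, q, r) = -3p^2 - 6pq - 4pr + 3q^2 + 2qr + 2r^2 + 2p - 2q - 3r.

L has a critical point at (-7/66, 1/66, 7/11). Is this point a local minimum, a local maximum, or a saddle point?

saddle point

The Hessian is constant: H = [[-6, -6, -4], [-6, 6, 2], [-4, 2, 4]].
Leading principal minors: Δ₁ = -6, Δ₂ = -72, Δ₃ = -264.
The minors fit neither the all-positive nor the alternating-sign pattern, so H is indefinite: a saddle point.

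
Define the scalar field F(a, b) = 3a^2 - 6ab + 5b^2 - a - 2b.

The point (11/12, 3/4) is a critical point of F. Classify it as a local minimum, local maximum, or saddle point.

local minimum

The Hessian of F is constant: H = [[6, -6], [-6, 10]].
det(H) = 6·10 − (-6)² = 24.
det(H) > 0 and tr(H) = 16 > 0, so H is positive definite and the point is a local minimum.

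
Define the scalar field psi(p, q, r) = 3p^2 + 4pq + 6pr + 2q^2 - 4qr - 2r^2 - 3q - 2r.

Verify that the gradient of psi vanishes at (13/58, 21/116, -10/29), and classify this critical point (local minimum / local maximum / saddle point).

saddle point

∇psi = (6p + 4q + 6r, 4p + 4q - 4r - 3, 6p - 4q - 4r - 2); substituting (13/58, 21/116, -10/29) gives ∇psi = (0, 0, 0), so (13/58, 21/116, -10/29) is indeed a critical point.
The Hessian is constant: H = [[6, 4, 6], [4, 4, -4], [6, -4, -4]].
Leading principal minors: Δ₁ = 6, Δ₂ = 8, Δ₃ = -464.
The minors fit neither the all-positive nor the alternating-sign pattern, so H is indefinite: a saddle point.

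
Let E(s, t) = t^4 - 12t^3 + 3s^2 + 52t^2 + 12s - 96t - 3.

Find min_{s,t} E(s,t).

E(s,t) separates as P(s) + Q(t) − 3, so its minimum is min P + min Q − 3.
P'(s) = 6s + 12 vanishes at s ∈ {-2}; Q'(t) = 4(t - 4)(t - 3)(t - 2) vanishes at t ∈ {2, 3, 4}.
Local minima of P (where P''>0): P(-2)=-12. Local minima of Q: Q(2)=-64, Q(4)=-64.
So the global minimum of E is P(-2) + Q(2) − 3 = -12 − 64 − 3 = -79, attained at (-2, 2).

-79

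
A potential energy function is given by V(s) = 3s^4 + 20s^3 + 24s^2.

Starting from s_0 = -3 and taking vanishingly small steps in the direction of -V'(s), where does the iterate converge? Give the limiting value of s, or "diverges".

-4

V'(s) = 12s(s + 1)(s + 4), so V'(-3) = 72.
Gradient descent moves in the -V' direction, i.e. s is decreasing.
The nearest critical point in that direction is s = -4, where V'' = 144 > 0 (a local minimum). The iterate converges there.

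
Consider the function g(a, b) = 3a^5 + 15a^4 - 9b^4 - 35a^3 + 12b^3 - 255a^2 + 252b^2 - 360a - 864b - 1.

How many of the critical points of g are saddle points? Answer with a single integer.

g separates as a function of a plus a function of b, so ∇g=0 decouples.
∂g/∂a = 15(a - 3)(a + 1)(a + 2)(a + 4) = 0 at a ∈ {-4, -2, -1, 3}; ∂g/∂b = -36(b - 3)(b - 2)(b + 4) = 0 at b ∈ {-4, 2, 3}.
The Hessian is diagonal: diag(g_aa, g_bb). Second derivatives: g_aa(-4)=-630, g_aa(-2)=150, g_aa(-1)=-180, g_aa(3)=2100; g_bb(-4)=-1512, g_bb(2)=216, g_bb(3)=-252.
Saddle points occur where the two diagonal entries have opposite signs: (-4, 2), (-2, -4), (-2, 3), (-1, 2), (3, -4), (3, 3). Count: 6.

6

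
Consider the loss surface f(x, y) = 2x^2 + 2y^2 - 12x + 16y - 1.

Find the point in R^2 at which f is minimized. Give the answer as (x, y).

f(x,y) separates as P(x) + Q(y) − 1, so its minimum is min P + min Q − 1.
P'(x) = 4x - 12 vanishes at x ∈ {3}; Q'(y) = 4y + 16 vanishes at y ∈ {-4}.
Local minima of P (where P''>0): P(3)=-18. Local minima of Q: Q(-4)=-32.
So the global minimum of f is P(3) + Q(-4) − 1 = -18 − 32 − 1 = -51, attained at (3, -4).

(3, -4)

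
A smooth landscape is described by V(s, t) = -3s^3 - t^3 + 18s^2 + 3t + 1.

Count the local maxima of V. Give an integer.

1

V separates as a function of s plus a function of t, so ∇V=0 decouples.
∂V/∂s = -9s(s - 4) = 0 at s ∈ {0, 4}; ∂V/∂t = -3(t - 1)(t + 1) = 0 at t ∈ {-1, 1}.
The Hessian is diagonal: diag(V_ss, V_tt). Second derivatives: V_ss(0)=36, V_ss(4)=-36; V_tt(-1)=6, V_tt(1)=-6.
Local maxima occur where both diagonal entries negative: (4, 1). Count: 1.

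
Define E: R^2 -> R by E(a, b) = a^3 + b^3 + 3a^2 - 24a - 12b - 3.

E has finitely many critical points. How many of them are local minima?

E separates as a function of a plus a function of b, so ∇E=0 decouples.
∂E/∂a = 3(a - 2)(a + 4) = 0 at a ∈ {-4, 2}; ∂E/∂b = 3(b - 2)(b + 2) = 0 at b ∈ {-2, 2}.
The Hessian is diagonal: diag(E_aa, E_bb). Second derivatives: E_aa(-4)=-18, E_aa(2)=18; E_bb(-2)=-12, E_bb(2)=12.
Local minima occur where both diagonal entries positive: (2, 2). Count: 1.

1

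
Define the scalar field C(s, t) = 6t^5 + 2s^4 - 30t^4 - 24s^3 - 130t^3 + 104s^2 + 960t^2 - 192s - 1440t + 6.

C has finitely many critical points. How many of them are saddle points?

6

C separates as a function of s plus a function of t, so ∇C=0 decouples.
∂C/∂s = 8(s - 4)(s - 3)(s - 2) = 0 at s ∈ {2, 3, 4}; ∂C/∂t = 30(t - 4)(t - 3)(t - 1)(t + 4) = 0 at t ∈ {-4, 1, 3, 4}.
The Hessian is diagonal: diag(C_ss, C_tt). Second derivatives: C_ss(2)=16, C_ss(3)=-8, C_ss(4)=16; C_tt(-4)=-8400, C_tt(1)=900, C_tt(3)=-420, C_tt(4)=720.
Saddle points occur where the two diagonal entries have opposite signs: (2, -4), (2, 3), (3, 1), (3, 4), (4, -4), (4, 3). Count: 6.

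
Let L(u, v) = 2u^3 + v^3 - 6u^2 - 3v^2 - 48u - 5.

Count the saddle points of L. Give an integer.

L separates as a function of u plus a function of v, so ∇L=0 decouples.
∂L/∂u = 6(u - 4)(u + 2) = 0 at u ∈ {-2, 4}; ∂L/∂v = 3v(v - 2) = 0 at v ∈ {0, 2}.
The Hessian is diagonal: diag(L_uu, L_vv). Second derivatives: L_uu(-2)=-36, L_uu(4)=36; L_vv(0)=-6, L_vv(2)=6.
Saddle points occur where the two diagonal entries have opposite signs: (-2, 2), (4, 0). Count: 2.

2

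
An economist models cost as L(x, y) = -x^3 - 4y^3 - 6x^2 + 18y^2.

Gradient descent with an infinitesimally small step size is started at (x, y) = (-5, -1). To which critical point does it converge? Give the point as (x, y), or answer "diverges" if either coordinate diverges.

L is separable, so gradient descent decouples: x follows -∂L/∂x, y follows -∂L/∂y.
∂L/∂x = -3x(x + 4); at x=-5 this is -15, so x increases.
∂L/∂y = -12y(y - 3); at y=-1 this is -48, so y increases.
x converges to its nearest critical value -4 (a local min of the x-part); y converges to 0. The iterate converges to (-4, 0).

(-4, 0)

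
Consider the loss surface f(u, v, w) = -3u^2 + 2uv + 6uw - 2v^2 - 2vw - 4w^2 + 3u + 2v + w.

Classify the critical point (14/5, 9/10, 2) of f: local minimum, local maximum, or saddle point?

The Hessian is constant: H = [[-6, 2, 6], [2, -4, -2], [6, -2, -8]].
Leading principal minors: Δ₁ = -6, Δ₂ = 20, Δ₃ = -40.
The minors alternate sign starting negative (−, +, −), so H is negative definite: a local maximum.

local maximum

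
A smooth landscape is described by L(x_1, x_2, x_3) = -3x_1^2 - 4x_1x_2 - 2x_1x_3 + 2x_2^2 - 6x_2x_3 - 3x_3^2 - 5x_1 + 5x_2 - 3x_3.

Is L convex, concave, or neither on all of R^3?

L is quadratic, so its Hessian is the constant matrix H = [[-6, -4, -2], [-4, 4, -6], [-2, -6, -6]].
Leading principal minors: -6, -40, 344.
Neither pattern holds ⇒ H is indefinite ⇒ neither convex nor concave.

neither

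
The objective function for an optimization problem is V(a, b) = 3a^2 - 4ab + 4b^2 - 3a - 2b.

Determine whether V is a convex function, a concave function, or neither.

V is quadratic, so its Hessian is the constant matrix H = [[6, -4], [-4, 8]].
det(H) = 32, tr(H) = 14.
det(H) > 0 and tr(H) > 0, so H is positive definite everywhere: convex.

convex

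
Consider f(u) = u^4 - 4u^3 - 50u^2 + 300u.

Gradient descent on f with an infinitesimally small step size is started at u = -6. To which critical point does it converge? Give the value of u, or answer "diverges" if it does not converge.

f'(u) = 4(u - 5)(u - 3)(u + 5), so f'(-6) = -396.
Gradient descent moves in the -f' direction, i.e. u is increasing.
The nearest critical point in that direction is u = -5, where f'' = 320 > 0 (a local minimum). The iterate converges there.

-5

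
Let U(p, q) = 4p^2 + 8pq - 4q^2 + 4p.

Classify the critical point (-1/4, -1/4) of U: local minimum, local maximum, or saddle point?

The Hessian of U is constant: H = [[8, 8], [8, -8]].
det(H) = 8·(-8) − 8² = -128.
Since det(H) < 0, H is indefinite and the critical point is a saddle point.

saddle point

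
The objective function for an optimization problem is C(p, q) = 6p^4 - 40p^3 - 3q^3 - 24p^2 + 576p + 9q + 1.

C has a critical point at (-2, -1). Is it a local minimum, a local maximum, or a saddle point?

local minimum

The mixed partial ∂²C/∂p∂q is 0, so the Hessian at any point is diag(C_pp, C_qq) = diag(24(3p^2 - 10p - 2), -18q).
At (-2, -1): H = diag(720, 18).
Both eigenvalues are positive, so H is positive definite: a local minimum.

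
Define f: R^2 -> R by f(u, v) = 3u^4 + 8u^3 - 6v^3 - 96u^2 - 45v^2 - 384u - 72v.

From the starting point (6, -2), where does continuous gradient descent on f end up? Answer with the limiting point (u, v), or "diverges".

f is separable, so gradient descent decouples: u follows -∂f/∂u, v follows -∂f/∂v.
∂f/∂u = 12(u - 4)(u + 2)(u + 4); at u=6 this is 1920, so u decreases.
∂f/∂v = -18(v + 1)(v + 4); at v=-2 this is 36, so v decreases.
u converges to its nearest critical value 4 (a local min of the u-part); v converges to -4. The iterate converges to (4, -4).

(4, -4)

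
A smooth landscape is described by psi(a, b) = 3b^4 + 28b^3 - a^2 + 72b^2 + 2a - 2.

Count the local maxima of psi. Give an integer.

psi separates as a function of a plus a function of b, so ∇psi=0 decouples.
∂psi/∂a = -2(a - 1) = 0 at a ∈ {1}; ∂psi/∂b = 12b(b + 3)(b + 4) = 0 at b ∈ {-4, -3, 0}.
The Hessian is diagonal: diag(psi_aa, psi_bb). Second derivatives: psi_aa(1)=-2; psi_bb(-4)=48, psi_bb(-3)=-36, psi_bb(0)=144.
Local maxima occur where both diagonal entries negative: (1, -3). Count: 1.

1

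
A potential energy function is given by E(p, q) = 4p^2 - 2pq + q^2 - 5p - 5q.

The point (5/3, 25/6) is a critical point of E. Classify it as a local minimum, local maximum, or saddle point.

The Hessian of E is constant: H = [[8, -2], [-2, 2]].
det(H) = 8·2 − (-2)² = 12.
det(H) > 0 and tr(H) = 10 > 0, so H is positive definite and the point is a local minimum.

local minimum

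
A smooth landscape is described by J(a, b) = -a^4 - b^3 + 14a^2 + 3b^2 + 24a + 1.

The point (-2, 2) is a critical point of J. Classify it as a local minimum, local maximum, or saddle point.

The mixed partial ∂²J/∂a∂b is 0, so the Hessian at any point is diag(J_aa, J_bb) = diag(4(-3a^2 + 7), 6(-b + 1)).
At (-2, 2): H = diag(-20, -6).
Both eigenvalues are negative, so H is negative definite: a local maximum.

local maximum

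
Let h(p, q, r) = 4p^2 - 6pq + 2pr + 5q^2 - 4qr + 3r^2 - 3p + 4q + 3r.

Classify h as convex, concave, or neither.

h is quadratic, so its Hessian is the constant matrix H = [[8, -6, 2], [-6, 10, -4], [2, -4, 6]].
Leading principal minors: 8, 44, 192.
All positive ⇒ H ≻ 0 ⇒ convex.

convex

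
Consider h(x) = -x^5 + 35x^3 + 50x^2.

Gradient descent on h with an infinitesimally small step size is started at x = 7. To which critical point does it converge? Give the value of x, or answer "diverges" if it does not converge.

diverges

h'(x) = -5x(x - 5)(x + 1)(x + 4), so h'(7) = -6160.
Gradient descent moves in the -h' direction, i.e. x is increasing.
There is no critical point above x=7, and h' keeps the same sign, so the iterate runs off to +∞.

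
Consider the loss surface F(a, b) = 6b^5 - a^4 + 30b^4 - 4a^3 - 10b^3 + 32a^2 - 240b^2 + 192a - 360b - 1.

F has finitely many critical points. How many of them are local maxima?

F separates as a function of a plus a function of b, so ∇F=0 decouples.
∂F/∂a = -4(a - 4)(a + 3)(a + 4) = 0 at a ∈ {-4, -3, 4}; ∂F/∂b = 30(b - 2)(b + 1)(b + 2)(b + 3) = 0 at b ∈ {-3, -2, -1, 2}.
The Hessian is diagonal: diag(F_aa, F_bb). Second derivatives: F_aa(-4)=-32, F_aa(-3)=28, F_aa(4)=-224; F_bb(-3)=-300, F_bb(-2)=120, F_bb(-1)=-180, F_bb(2)=1800.
Local maxima occur where both diagonal entries negative: (-4, -3), (-4, -1), (4, -3), (4, -1). Count: 4.

4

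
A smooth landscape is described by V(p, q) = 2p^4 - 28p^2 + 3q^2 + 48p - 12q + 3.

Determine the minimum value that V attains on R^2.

V(p,q) separates as A(p) + B(q) + 3, so its minimum is min A + min B + 3.
A'(p) = 8(p - 2)(p - 1)(p + 3) vanishes at p ∈ {-3, 1, 2}; B'(q) = 6q - 12 vanishes at q ∈ {2}.
Local minima of A (where A''>0): A(-3)=-234, A(2)=16. Local minima of B: B(2)=-12.
So the global minimum of V is A(-3) + B(2) + 3 = -234 − 12 + 3 = -243, attained at (-3, 2).

-243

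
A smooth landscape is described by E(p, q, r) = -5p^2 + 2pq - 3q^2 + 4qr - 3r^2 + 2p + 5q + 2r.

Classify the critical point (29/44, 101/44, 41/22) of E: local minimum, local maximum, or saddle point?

The Hessian is constant: H = [[-10, 2, 0], [2, -6, 4], [0, 4, -6]].
Leading principal minors: Δ₁ = -10, Δ₂ = 56, Δ₃ = -176.
The minors alternate sign starting negative (−, +, −), so H is negative definite: a local maximum.

local maximum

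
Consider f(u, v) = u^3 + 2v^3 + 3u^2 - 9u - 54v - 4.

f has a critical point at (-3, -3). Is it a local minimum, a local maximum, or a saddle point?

The mixed partial ∂²f/∂u∂v is 0, so the Hessian at any point is diag(f_uu, f_vv) = diag(6(u + 1), 12v).
At (-3, -3): H = diag(-12, -36).
Both eigenvalues are negative, so H is negative definite: a local maximum.

local maximum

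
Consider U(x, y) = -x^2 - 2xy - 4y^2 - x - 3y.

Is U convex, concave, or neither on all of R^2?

U is quadratic, so its Hessian is the constant matrix H = [[-2, -2], [-2, -8]].
det(H) = 12, tr(H) = -10.
det(H) > 0 and tr(H) < 0, so H is negative definite everywhere: concave.

concave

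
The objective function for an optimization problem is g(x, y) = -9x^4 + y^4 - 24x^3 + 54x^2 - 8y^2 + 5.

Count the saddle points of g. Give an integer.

g separates as a function of x plus a function of y, so ∇g=0 decouples.
∂g/∂x = -36x(x - 1)(x + 3) = 0 at x ∈ {-3, 0, 1}; ∂g/∂y = 4y(y - 2)(y + 2) = 0 at y ∈ {-2, 0, 2}.
The Hessian is diagonal: diag(g_xx, g_yy). Second derivatives: g_xx(-3)=-432, g_xx(0)=108, g_xx(1)=-144; g_yy(-2)=32, g_yy(0)=-16, g_yy(2)=32.
Saddle points occur where the two diagonal entries have opposite signs: (-3, -2), (-3, 2), (0, 0), (1, -2), (1, 2). Count: 5.

5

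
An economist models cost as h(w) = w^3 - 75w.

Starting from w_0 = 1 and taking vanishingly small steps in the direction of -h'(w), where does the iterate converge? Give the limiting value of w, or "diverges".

h'(w) = 3(w - 5)(w + 5), so h'(1) = -72.
Gradient descent moves in the -h' direction, i.e. w is increasing.
The nearest critical point in that direction is w = 5, where h'' = 30 > 0 (a local minimum). The iterate converges there.

5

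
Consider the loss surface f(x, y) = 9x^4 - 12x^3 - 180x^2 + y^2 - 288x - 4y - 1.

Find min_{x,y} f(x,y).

f(x,y) separates as P(x) + Q(y) − 1, so its minimum is min P + min Q − 1.
P'(x) = 36(x - 4)(x + 1)(x + 2) vanishes at x ∈ {-2, -1, 4}; Q'(y) = 2y - 4 vanishes at y ∈ {2}.
Local minima of P (where P''>0): P(-2)=96, P(4)=-2496. Local minima of Q: Q(2)=-4.
So the global minimum of f is P(4) + Q(2) − 1 = -2496 − 4 − 1 = -2501, attained at (4, 2).

-2501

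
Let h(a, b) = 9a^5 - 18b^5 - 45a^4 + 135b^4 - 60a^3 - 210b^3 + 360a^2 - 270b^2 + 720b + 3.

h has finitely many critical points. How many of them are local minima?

4

h separates as a function of a plus a function of b, so ∇h=0 decouples.
∂h/∂a = 45a(a - 4)(a - 2)(a + 2) = 0 at a ∈ {-2, 0, 2, 4}; ∂h/∂b = -90(b - 4)(b - 2)(b - 1)(b + 1) = 0 at b ∈ {-1, 1, 2, 4}.
The Hessian is diagonal: diag(h_aa, h_bb). Second derivatives: h_aa(-2)=-2160, h_aa(0)=720, h_aa(2)=-720, h_aa(4)=2160; h_bb(-1)=2700, h_bb(1)=-540, h_bb(2)=540, h_bb(4)=-2700.
Local minima occur where both diagonal entries positive: (0, -1), (0, 2), (4, -1), (4, 2). Count: 4.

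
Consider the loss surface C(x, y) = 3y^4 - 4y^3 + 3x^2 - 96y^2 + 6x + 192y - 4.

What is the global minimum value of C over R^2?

C(x,y) separates as P(x) + Q(y) − 4, so its minimum is min P + min Q − 4.
P'(x) = 6x + 6 vanishes at x ∈ {-1}; Q'(y) = 12(y - 4)(y - 1)(y + 4) vanishes at y ∈ {-4, 1, 4}.
Local minima of P (where P''>0): P(-1)=-3. Local minima of Q: Q(-4)=-1280, Q(4)=-256.
So the global minimum of C is P(-1) + Q(-4) − 4 = -3 − 1280 − 4 = -1287, attained at (-1, -4).

-1287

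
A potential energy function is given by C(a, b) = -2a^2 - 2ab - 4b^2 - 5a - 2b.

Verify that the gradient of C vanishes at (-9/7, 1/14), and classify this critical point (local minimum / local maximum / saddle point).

local maximum

∇C = (-4a - 2b - 5, -2a - 8b - 2); substituting (-9/7, 1/14) gives ∇C = (0, 0), so (-9/7, 1/14) is indeed a critical point.
The Hessian of C is constant: H = [[-4, -2], [-2, -8]].
det(H) = (-4)·(-8) − (-2)² = 28.
det(H) > 0 and tr(H) = -12 < 0, so H is negative definite and the point is a local maximum.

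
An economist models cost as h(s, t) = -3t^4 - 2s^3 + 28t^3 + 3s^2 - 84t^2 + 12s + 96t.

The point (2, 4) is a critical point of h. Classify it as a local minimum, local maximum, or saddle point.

The mixed partial ∂²h/∂s∂t is 0, so the Hessian at any point is diag(h_ss, h_tt) = diag(6(-2s + 1), 12(-3t^2 + 14t - 14)).
At (2, 4): H = diag(-18, -72).
Both eigenvalues are negative, so H is negative definite: a local maximum.

local maximum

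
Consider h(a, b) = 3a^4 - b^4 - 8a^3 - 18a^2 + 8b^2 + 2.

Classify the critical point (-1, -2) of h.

The mixed partial ∂²h/∂a∂b is 0, so the Hessian at any point is diag(h_aa, h_bb) = diag(12(3a^2 - 4a - 3), 4(-3b^2 + 4)).
At (-1, -2): H = diag(48, -32).
The eigenvalues have opposite signs, so H is indefinite: a saddle point.

saddle point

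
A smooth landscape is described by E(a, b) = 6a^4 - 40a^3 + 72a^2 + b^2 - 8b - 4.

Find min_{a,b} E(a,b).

E(a,b) separates as P(a) + Q(b) − 4, so its minimum is min P + min Q − 4.
P'(a) = 24a(a - 3)(a - 2) vanishes at a ∈ {0, 2, 3}; Q'(b) = 2b - 8 vanishes at b ∈ {4}.
Local minima of P (where P''>0): P(0)=0, P(3)=54. Local minima of Q: Q(4)=-16.
So the global minimum of E is P(0) + Q(4) − 4 = 0 − 16 − 4 = -20, attained at (0, 4).

-20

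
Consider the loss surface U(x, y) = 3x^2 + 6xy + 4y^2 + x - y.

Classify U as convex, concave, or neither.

convex

U is quadratic, so its Hessian is the constant matrix H = [[6, 6], [6, 8]].
det(H) = 12, tr(H) = 14.
det(H) > 0 and tr(H) > 0, so H is positive definite everywhere: convex.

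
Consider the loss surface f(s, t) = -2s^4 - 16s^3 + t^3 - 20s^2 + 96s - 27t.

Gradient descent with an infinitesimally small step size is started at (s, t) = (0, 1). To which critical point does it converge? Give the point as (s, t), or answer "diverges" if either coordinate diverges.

f is separable, so gradient descent decouples: s follows -∂f/∂s, t follows -∂f/∂t.
∂f/∂s = -8(s - 1)(s + 3)(s + 4); at s=0 this is 96, so s decreases.
∂f/∂t = 3(t - 3)(t + 3); at t=1 this is -24, so t increases.
s converges to its nearest critical value -3 (a local min of the s-part); t converges to 3. The iterate converges to (-3, 3).

(-3, 3)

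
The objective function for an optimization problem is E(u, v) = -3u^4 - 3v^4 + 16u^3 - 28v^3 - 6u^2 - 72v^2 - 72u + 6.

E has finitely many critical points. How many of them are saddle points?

4

E separates as a function of u plus a function of v, so ∇E=0 decouples.
∂E/∂u = -12(u - 3)(u - 2)(u + 1) = 0 at u ∈ {-1, 2, 3}; ∂E/∂v = -12v(v + 3)(v + 4) = 0 at v ∈ {-4, -3, 0}.
The Hessian is diagonal: diag(E_uu, E_vv). Second derivatives: E_uu(-1)=-144, E_uu(2)=36, E_uu(3)=-48; E_vv(-4)=-48, E_vv(-3)=36, E_vv(0)=-144.
Saddle points occur where the two diagonal entries have opposite signs: (-1, -3), (2, -4), (2, 0), (3, -3). Count: 4.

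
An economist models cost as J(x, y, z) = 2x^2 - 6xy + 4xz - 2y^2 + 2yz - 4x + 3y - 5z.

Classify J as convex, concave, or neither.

neither

J is quadratic, so its Hessian is the constant matrix H = [[4, -6, 4], [-6, -4, 2], [4, 2, 0]].
Leading principal minors: 4, -52, -48.
Neither pattern holds ⇒ H is indefinite ⇒ neither convex nor concave.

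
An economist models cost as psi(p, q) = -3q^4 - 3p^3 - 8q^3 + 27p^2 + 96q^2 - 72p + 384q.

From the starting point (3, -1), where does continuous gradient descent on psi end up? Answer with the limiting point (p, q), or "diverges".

(2, -2)

psi is separable, so gradient descent decouples: p follows -∂psi/∂p, q follows -∂psi/∂q.
∂psi/∂p = -9(p - 4)(p - 2); at p=3 this is 9, so p decreases.
∂psi/∂q = -12(q - 4)(q + 2)(q + 4); at q=-1 this is 180, so q decreases.
p converges to its nearest critical value 2 (a local min of the p-part); q converges to -2. The iterate converges to (2, -2).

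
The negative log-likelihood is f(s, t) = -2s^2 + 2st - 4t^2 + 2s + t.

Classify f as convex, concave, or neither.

f is quadratic, so its Hessian is the constant matrix H = [[-4, 2], [2, -8]].
det(H) = 28, tr(H) = -12.
det(H) > 0 and tr(H) < 0, so H is negative definite everywhere: concave.

concave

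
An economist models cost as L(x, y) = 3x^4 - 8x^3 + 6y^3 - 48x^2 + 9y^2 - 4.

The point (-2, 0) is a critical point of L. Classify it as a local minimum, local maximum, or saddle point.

local minimum

The mixed partial ∂²L/∂x∂y is 0, so the Hessian at any point is diag(L_xx, L_yy) = diag(12(3x^2 - 4x - 8), 18(2y + 1)).
At (-2, 0): H = diag(144, 18).
Both eigenvalues are positive, so H is positive definite: a local minimum.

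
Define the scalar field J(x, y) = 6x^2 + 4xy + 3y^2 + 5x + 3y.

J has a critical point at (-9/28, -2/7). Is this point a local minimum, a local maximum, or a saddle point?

The Hessian of J is constant: H = [[12, 4], [4, 6]].
det(H) = 12·6 − 4² = 56.
det(H) > 0 and tr(H) = 18 > 0, so H is positive definite and the point is a local minimum.

local minimum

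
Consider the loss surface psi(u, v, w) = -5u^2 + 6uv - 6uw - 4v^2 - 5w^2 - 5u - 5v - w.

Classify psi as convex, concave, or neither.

psi is quadratic, so its Hessian is the constant matrix H = [[-10, 6, -6], [6, -8, 0], [-6, 0, -10]].
Leading principal minors: -10, 44, -152.
Signs alternate −, +, − ⇒ H ≺ 0 ⇒ concave.

concave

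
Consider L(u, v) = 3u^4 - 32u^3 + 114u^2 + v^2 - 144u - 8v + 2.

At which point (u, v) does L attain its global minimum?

L(u,v) separates as P(u) + Q(v) + 2, so its minimum is min P + min Q + 2.
P'(u) = 12(u - 4)(u - 3)(u - 1) vanishes at u ∈ {1, 3, 4}; Q'(v) = 2v - 8 vanishes at v ∈ {4}.
Local minima of P (where P''>0): P(1)=-59, P(4)=-32. Local minima of Q: Q(4)=-16.
So the global minimum of L is P(1) + Q(4) + 2 = -59 − 16 + 2 = -73, attained at (1, 4).

(1, 4)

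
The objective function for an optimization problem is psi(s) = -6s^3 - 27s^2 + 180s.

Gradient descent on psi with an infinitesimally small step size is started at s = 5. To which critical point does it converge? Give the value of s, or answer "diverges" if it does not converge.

psi'(s) = -18(s - 2)(s + 5), so psi'(5) = -540.
Gradient descent moves in the -psi' direction, i.e. s is increasing.
There is no critical point above s=5, and psi' keeps the same sign, so the iterate runs off to +∞.

diverges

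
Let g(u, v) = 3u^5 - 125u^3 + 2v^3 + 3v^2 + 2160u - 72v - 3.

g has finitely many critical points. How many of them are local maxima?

2

g separates as a function of u plus a function of v, so ∇g=0 decouples.
∂g/∂u = 15(u - 4)(u - 3)(u + 3)(u + 4) = 0 at u ∈ {-4, -3, 3, 4}; ∂g/∂v = 6(v - 3)(v + 4) = 0 at v ∈ {-4, 3}.
The Hessian is diagonal: diag(g_uu, g_vv). Second derivatives: g_uu(-4)=-840, g_uu(-3)=630, g_uu(3)=-630, g_uu(4)=840; g_vv(-4)=-42, g_vv(3)=42.
Local maxima occur where both diagonal entries negative: (-4, -4), (3, -4). Count: 2.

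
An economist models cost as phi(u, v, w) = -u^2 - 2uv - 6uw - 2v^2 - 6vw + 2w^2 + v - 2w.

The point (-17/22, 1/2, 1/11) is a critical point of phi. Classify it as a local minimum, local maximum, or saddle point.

saddle point

The Hessian is constant: H = [[-2, -2, -6], [-2, -4, -6], [-6, -6, 4]].
Leading principal minors: Δ₁ = -2, Δ₂ = 4, Δ₃ = 88.
The minors fit neither the all-positive nor the alternating-sign pattern, so H is indefinite: a saddle point.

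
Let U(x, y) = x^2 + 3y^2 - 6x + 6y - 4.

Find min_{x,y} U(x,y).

-16

U(x,y) separates as P(x) + Q(y) − 4, so its minimum is min P + min Q − 4.
P'(x) = 2x - 6 vanishes at x ∈ {3}; Q'(y) = 6y + 6 vanishes at y ∈ {-1}.
Local minima of P (where P''>0): P(3)=-9. Local minima of Q: Q(-1)=-3.
So the global minimum of U is P(3) + Q(-1) − 4 = -9 − 3 − 4 = -16, attained at (3, -1).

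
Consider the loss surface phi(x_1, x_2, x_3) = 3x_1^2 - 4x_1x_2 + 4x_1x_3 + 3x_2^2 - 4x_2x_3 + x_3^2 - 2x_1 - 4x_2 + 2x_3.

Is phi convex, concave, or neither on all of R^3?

neither

phi is quadratic, so its Hessian is the constant matrix H = [[6, -4, 4], [-4, 6, -4], [4, -4, 2]].
Leading principal minors: 6, 20, -24.
Neither pattern holds ⇒ H is indefinite ⇒ neither convex nor concave.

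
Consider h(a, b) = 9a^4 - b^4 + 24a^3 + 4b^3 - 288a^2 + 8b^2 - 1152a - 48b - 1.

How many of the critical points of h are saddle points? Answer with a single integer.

5

h separates as a function of a plus a function of b, so ∇h=0 decouples.
∂h/∂a = 36(a - 4)(a + 2)(a + 4) = 0 at a ∈ {-4, -2, 4}; ∂h/∂b = -4(b - 3)(b - 2)(b + 2) = 0 at b ∈ {-2, 2, 3}.
The Hessian is diagonal: diag(h_aa, h_bb). Second derivatives: h_aa(-4)=576, h_aa(-2)=-432, h_aa(4)=1728; h_bb(-2)=-80, h_bb(2)=16, h_bb(3)=-20.
Saddle points occur where the two diagonal entries have opposite signs: (-4, -2), (-4, 3), (-2, 2), (4, -2), (4, 3). Count: 5.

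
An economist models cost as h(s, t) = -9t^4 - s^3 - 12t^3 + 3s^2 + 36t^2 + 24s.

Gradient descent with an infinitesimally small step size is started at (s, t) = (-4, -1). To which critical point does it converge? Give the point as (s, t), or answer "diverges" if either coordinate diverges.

(-2, 0)

h is separable, so gradient descent decouples: s follows -∂h/∂s, t follows -∂h/∂t.
∂h/∂s = -3(s - 4)(s + 2); at s=-4 this is -48, so s increases.
∂h/∂t = -36t(t - 1)(t + 2); at t=-1 this is -72, so t increases.
s converges to its nearest critical value -2 (a local min of the s-part); t converges to 0. The iterate converges to (-2, 0).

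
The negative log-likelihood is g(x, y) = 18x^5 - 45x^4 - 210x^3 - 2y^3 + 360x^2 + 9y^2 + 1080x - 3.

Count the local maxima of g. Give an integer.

2

g separates as a function of x plus a function of y, so ∇g=0 decouples.
∂g/∂x = 90(x - 3)(x - 2)(x + 1)(x + 2) = 0 at x ∈ {-2, -1, 2, 3}; ∂g/∂y = -6y(y - 3) = 0 at y ∈ {0, 3}.
The Hessian is diagonal: diag(g_xx, g_yy). Second derivatives: g_xx(-2)=-1800, g_xx(-1)=1080, g_xx(2)=-1080, g_xx(3)=1800; g_yy(0)=18, g_yy(3)=-18.
Local maxima occur where both diagonal entries negative: (-2, 3), (2, 3). Count: 2.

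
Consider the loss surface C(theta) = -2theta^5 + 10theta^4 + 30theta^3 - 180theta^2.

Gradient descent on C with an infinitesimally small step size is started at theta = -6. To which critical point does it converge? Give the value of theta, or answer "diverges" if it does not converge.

C'(theta) = -10theta(theta - 4)(theta - 3)(theta + 3), so C'(-6) = -16200.
Gradient descent moves in the -C' direction, i.e. theta is increasing.
The nearest critical point in that direction is theta = -3, where C'' = 1260 > 0 (a local minimum). The iterate converges there.

-3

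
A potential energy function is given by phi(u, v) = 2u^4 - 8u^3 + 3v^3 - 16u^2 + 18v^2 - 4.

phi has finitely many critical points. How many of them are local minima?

phi separates as a function of u plus a function of v, so ∇phi=0 decouples.
∂phi/∂u = 8u(u - 4)(u + 1) = 0 at u ∈ {-1, 0, 4}; ∂phi/∂v = 9v(v + 4) = 0 at v ∈ {-4, 0}.
The Hessian is diagonal: diag(phi_uu, phi_vv). Second derivatives: phi_uu(-1)=40, phi_uu(0)=-32, phi_uu(4)=160; phi_vv(-4)=-36, phi_vv(0)=36.
Local minima occur where both diagonal entries positive: (-1, 0), (4, 0). Count: 2.

2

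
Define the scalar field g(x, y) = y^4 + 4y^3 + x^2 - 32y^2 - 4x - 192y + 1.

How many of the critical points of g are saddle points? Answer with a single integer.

1

g separates as a function of x plus a function of y, so ∇g=0 decouples.
∂g/∂x = 2(x - 2) = 0 at x ∈ {2}; ∂g/∂y = 4(y - 4)(y + 3)(y + 4) = 0 at y ∈ {-4, -3, 4}.
The Hessian is diagonal: diag(g_xx, g_yy). Second derivatives: g_xx(2)=2; g_yy(-4)=32, g_yy(-3)=-28, g_yy(4)=224.
Saddle points occur where the two diagonal entries have opposite signs: (2, -3). Count: 1.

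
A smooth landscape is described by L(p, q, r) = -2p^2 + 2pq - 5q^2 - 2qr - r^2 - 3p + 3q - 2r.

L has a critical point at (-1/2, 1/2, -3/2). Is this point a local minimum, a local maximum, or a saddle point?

The Hessian is constant: H = [[-4, 2, 0], [2, -10, -2], [0, -2, -2]].
Leading principal minors: Δ₁ = -4, Δ₂ = 36, Δ₃ = -56.
The minors alternate sign starting negative (−, +, −), so H is negative definite: a local maximum.

local maximum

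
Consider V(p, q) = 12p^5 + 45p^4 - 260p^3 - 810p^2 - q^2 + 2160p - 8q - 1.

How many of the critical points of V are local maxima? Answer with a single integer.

2

V separates as a function of p plus a function of q, so ∇V=0 decouples.
∂V/∂p = 60(p - 3)(p - 1)(p + 3)(p + 4) = 0 at p ∈ {-4, -3, 1, 3}; ∂V/∂q = -2(q + 4) = 0 at q ∈ {-4}.
The Hessian is diagonal: diag(V_pp, V_qq). Second derivatives: V_pp(-4)=-2100, V_pp(-3)=1440, V_pp(1)=-2400, V_pp(3)=5040; V_qq(-4)=-2.
Local maxima occur where both diagonal entries negative: (-4, -4), (1, -4). Count: 2.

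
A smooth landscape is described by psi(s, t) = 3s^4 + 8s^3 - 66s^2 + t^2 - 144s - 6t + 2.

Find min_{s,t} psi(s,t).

-574

psi(s,t) separates as P(s) + Q(t) + 2, so its minimum is min P + min Q + 2.
P'(s) = 12(s - 3)(s + 1)(s + 4) vanishes at s ∈ {-4, -1, 3}; Q'(t) = 2(t - 3) vanishes at t ∈ {3}.
Local minima of P (where P''>0): P(-4)=-224, P(3)=-567. Local minima of Q: Q(3)=-9.
So the global minimum of psi is P(3) + Q(3) + 2 = -567 − 9 + 2 = -574, attained at (3, 3).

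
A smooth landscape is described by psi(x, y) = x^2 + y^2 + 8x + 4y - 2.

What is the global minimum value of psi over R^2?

-22

psi(x,y) separates as P(x) + Q(y) − 2, so its minimum is min P + min Q − 2.
P'(x) = 2x + 8 vanishes at x ∈ {-4}; Q'(y) = 2y + 4 vanishes at y ∈ {-2}.
Local minima of P (where P''>0): P(-4)=-16. Local minima of Q: Q(-2)=-4.
So the global minimum of psi is P(-4) + Q(-2) − 2 = -16 − 4 − 2 = -22, attained at (-4, -2).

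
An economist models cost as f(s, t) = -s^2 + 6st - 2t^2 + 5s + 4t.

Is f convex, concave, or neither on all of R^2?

f is quadratic, so its Hessian is the constant matrix H = [[-2, 6], [6, -4]].
det(H) = -28, tr(H) = -6.
det(H) < 0, so H is indefinite: neither convex nor concave.

neither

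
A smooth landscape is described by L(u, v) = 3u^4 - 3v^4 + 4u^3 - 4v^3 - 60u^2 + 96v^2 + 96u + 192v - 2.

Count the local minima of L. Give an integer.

2

L separates as a function of u plus a function of v, so ∇L=0 decouples.
∂L/∂u = 12(u - 2)(u - 1)(u + 4) = 0 at u ∈ {-4, 1, 2}; ∂L/∂v = -12(v - 4)(v + 1)(v + 4) = 0 at v ∈ {-4, -1, 4}.
The Hessian is diagonal: diag(L_uu, L_vv). Second derivatives: L_uu(-4)=360, L_uu(1)=-60, L_uu(2)=72; L_vv(-4)=-288, L_vv(-1)=180, L_vv(4)=-480.
Local minima occur where both diagonal entries positive: (-4, -1), (2, -1). Count: 2.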